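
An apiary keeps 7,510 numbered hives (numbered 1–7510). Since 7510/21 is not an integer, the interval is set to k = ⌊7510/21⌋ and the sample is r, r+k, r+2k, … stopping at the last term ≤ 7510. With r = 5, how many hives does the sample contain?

22

k = ⌊7510/21⌋ = 357
Achieved size = ⌊(7510 − 5)/357⌋ + 1 = ⌊7505/357⌋ + 1 = 21 + 1 = 22
(last selection: 5 + 21×357 = 7502 ≤ 7510; next would be 7859 > 7510)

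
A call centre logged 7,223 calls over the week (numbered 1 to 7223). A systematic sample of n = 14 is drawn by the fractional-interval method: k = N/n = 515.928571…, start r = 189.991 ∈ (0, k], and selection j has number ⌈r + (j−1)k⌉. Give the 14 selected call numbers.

j=1: r + 0k = 189.991 → ⌈·⌉ = 190
j=2: r + 1k = 705.919571… → ⌈·⌉ = 706
j=3: r + 2k = 1221.848142… → ⌈·⌉ = 1222
j=4: r + 3k = 1737.776714… → ⌈·⌉ = 1738
j=5: r + 4k = 2253.705285… → ⌈·⌉ = 2254
j=6: r + 5k = 2769.633857… → ⌈·⌉ = 2770
j=7: r + 6k = 3285.562428… → ⌈·⌉ = 3286
j=8: r + 7k = 3801.491 → ⌈·⌉ = 3802
j=9: r + 8k = 4317.419571… → ⌈·⌉ = 4318
j=10: r + 9k = 4833.348142… → ⌈·⌉ = 4834
j=11: r + 10k = 5349.276714… → ⌈·⌉ = 5350
j=12: r + 11k = 5865.205285… → ⌈·⌉ = 5866
j=13: r + 12k = 6381.133857… → ⌈·⌉ = 6382
j=14: r + 13k = 6897.062428… → ⌈·⌉ = 6898

190, 706, 1222, 1738, 2254, 2770, 3286, 3802, 4318, 4834, 5350, 5866, 6382, 6898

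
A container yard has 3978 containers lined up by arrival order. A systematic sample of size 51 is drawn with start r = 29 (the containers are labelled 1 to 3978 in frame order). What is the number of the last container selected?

3929

k = 3978/51 = 78
51st selection = r + (51−1)·k = 29 + 50×78 = 29 + 3900 = 3929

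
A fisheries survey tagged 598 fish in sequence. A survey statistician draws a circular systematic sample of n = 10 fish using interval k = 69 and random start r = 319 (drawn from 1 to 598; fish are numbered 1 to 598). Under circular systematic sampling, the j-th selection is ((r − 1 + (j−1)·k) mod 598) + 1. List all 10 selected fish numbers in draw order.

319, 388, 457, 526, 595, 66, 135, 204, 273, 342

Selection 1: 319
Selection 2: 319 + 69 = 388
Selection 3: 388 + 69 = 457
Selection 4: 457 + 69 = 526
Selection 5: 526 + 69 = 595
Selection 6: 595 + 69 = 664 → 664 − 598 = 66
Selection 7: 66 + 69 = 135
Selection 8: 135 + 69 = 204
Selection 9: 204 + 69 = 273
Selection 10: 273 + 69 = 342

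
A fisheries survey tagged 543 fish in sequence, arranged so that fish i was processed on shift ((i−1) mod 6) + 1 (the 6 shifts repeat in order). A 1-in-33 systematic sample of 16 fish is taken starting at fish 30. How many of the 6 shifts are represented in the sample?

2

Consecutive selections differ by k = 33, so their shift numbers differ by 33 mod 6 = 3.
gcd(33, 6) = 3, so the sample visits 6/3 = 2 distinct residues mod 6.
Start 30 is shift 6; the shifts hit are 3, 6.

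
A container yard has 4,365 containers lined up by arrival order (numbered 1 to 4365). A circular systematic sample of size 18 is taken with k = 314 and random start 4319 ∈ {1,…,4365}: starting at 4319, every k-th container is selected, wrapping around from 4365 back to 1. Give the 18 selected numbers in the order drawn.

4319, 268, 582, 896, 1210, 1524, 1838, 2152, 2466, 2780, 3094, 3408, 3722, 4036, 4350, 299, 613, 927

Selection 1: 4319
Selection 2: 4319 + 314 = 4633 → 4633 − 4365 = 268
Selection 3: 268 + 314 = 582
Selection 4: 582 + 314 = 896
Selection 5: 896 + 314 = 1210
Selection 6: 1210 + 314 = 1524
Selection 7: 1524 + 314 = 1838
Selection 8: 1838 + 314 = 2152
Selection 9: 2152 + 314 = 2466
Selection 10: 2466 + 314 = 2780
Selection 11: 2780 + 314 = 3094
Selection 12: 3094 + 314 = 3408
Selection 13: 3408 + 314 = 3722
Selection 14: 3722 + 314 = 4036
Selection 15: 4036 + 314 = 4350
Selection 16: 4350 + 314 = 4664 → 4664 − 4365 = 299
Selection 17: 299 + 314 = 613
Selection 18: 613 + 314 = 927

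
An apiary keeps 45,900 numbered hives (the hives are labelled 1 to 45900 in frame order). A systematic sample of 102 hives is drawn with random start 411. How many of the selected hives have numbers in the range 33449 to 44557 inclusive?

25

k = 45900/102 = 450
First selection ≥ 33449: 411 + ⌈(33449−411)/450⌉·450 = 411 + 74×450 = 33711
Last selection ≤ 44557: 411 + ⌊(44557−411)/450⌋·450 = 411 + 98×450 = 44511
Count = 98 − 74 + 1 = 25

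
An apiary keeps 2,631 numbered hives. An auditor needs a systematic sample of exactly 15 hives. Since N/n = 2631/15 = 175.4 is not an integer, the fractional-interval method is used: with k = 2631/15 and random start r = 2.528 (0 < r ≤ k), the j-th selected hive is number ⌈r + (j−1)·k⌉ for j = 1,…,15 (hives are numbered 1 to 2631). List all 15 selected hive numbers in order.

3, 178, 354, 529, 705, 880, 1055, 1231, 1406, 1582, 1757, 1932, 2108, 2283, 2459

j=1: r + 0k = 2.528 → ⌈·⌉ = 3
j=2: r + 1k = 177.928 → ⌈·⌉ = 178
j=3: r + 2k = 353.328 → ⌈·⌉ = 354
j=4: r + 3k = 528.728 → ⌈·⌉ = 529
j=5: r + 4k = 704.128 → ⌈·⌉ = 705
j=6: r + 5k = 879.528 → ⌈·⌉ = 880
j=7: r + 6k = 1054.928 → ⌈·⌉ = 1055
j=8: r + 7k = 1230.328 → ⌈·⌉ = 1231
j=9: r + 8k = 1405.728 → ⌈·⌉ = 1406
j=10: r + 9k = 1581.128 → ⌈·⌉ = 1582
j=11: r + 10k = 1756.528 → ⌈·⌉ = 1757
j=12: r + 11k = 1931.928 → ⌈·⌉ = 1932
j=13: r + 12k = 2107.328 → ⌈·⌉ = 2108
j=14: r + 13k = 2282.728 → ⌈·⌉ = 2283
j=15: r + 14k = 2458.128 → ⌈·⌉ = 2459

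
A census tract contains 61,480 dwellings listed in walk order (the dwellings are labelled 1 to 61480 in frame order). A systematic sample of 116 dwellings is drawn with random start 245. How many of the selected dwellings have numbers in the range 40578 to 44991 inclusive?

k = 61480/116 = 530
First selection ≥ 40578: 245 + ⌈(40578−245)/530⌉·530 = 245 + 77×530 = 41055
Last selection ≤ 44991: 245 + ⌊(44991−245)/530⌋·530 = 245 + 84×530 = 44765
Count = 84 − 77 + 1 = 8

8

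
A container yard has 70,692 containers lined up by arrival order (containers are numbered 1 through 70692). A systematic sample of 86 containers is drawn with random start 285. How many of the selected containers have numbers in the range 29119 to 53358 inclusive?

k = 70692/86 = 822
First selection ≥ 29119: 285 + ⌈(29119−285)/822⌉·822 = 285 + 36×822 = 29877
Last selection ≤ 53358: 285 + ⌊(53358−285)/822⌋·822 = 285 + 64×822 = 52893
Count = 64 − 36 + 1 = 29

29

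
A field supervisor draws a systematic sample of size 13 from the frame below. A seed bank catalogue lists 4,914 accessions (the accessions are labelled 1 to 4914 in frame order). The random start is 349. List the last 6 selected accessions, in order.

k = N/n = 4914/13 = 378
8th selection = 349 + 7×378 = 2995
9th: 2995 + 378 = 3373
10th: 3373 + 378 = 3751
11th: 3751 + 378 = 4129
12th: 4129 + 378 = 4507
13th: 4507 + 378 = 4885

2995, 3373, 3751, 4129, 4507, 4885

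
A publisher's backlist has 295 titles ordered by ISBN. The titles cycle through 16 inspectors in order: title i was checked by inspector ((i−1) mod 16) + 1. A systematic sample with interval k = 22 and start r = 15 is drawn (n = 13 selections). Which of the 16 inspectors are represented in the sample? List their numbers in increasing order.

Consecutive selections differ by k = 22, so their inspector numbers differ by 22 mod 16 = 6.
gcd(22, 16) = 2, so the sample visits 16/2 = 8 distinct residues mod 16.
Start 15 is inspector 15; the inspectors hit are 1, 3, 5, 7, 9, 11, 13, 15.

1, 3, 5, 7, 9, 11, 13, 15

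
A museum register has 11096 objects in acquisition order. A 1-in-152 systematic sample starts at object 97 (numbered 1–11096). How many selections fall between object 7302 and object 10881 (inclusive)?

k = 152
First selection ≥ 7302: 97 + ⌈(7302−97)/152⌉·152 = 97 + 48×152 = 7393
Last selection ≤ 10881: 97 + ⌊(10881−97)/152⌋·152 = 97 + 70×152 = 10737
Count = 70 − 48 + 1 = 23

23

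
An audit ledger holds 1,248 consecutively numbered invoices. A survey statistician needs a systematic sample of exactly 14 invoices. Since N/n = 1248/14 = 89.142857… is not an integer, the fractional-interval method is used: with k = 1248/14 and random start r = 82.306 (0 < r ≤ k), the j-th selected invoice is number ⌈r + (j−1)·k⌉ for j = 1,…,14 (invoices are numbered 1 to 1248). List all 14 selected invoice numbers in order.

j=1: r + 0k = 82.306 → ⌈·⌉ = 83
j=2: r + 1k = 171.448857… → ⌈·⌉ = 172
j=3: r + 2k = 260.591714… → ⌈·⌉ = 261
j=4: r + 3k = 349.734571… → ⌈·⌉ = 350
j=5: r + 4k = 438.877428… → ⌈·⌉ = 439
j=6: r + 5k = 528.020285… → ⌈·⌉ = 529
j=7: r + 6k = 617.163142… → ⌈·⌉ = 618
j=8: r + 7k = 706.306 → ⌈·⌉ = 707
j=9: r + 8k = 795.448857… → ⌈·⌉ = 796
j=10: r + 9k = 884.591714… → ⌈·⌉ = 885
j=11: r + 10k = 973.734571… → ⌈·⌉ = 974
j=12: r + 11k = 1062.877428… → ⌈·⌉ = 1063
j=13: r + 12k = 1152.020285… → ⌈·⌉ = 1153
j=14: r + 13k = 1241.163142… → ⌈·⌉ = 1242

83, 172, 261, 350, 439, 529, 618, 707, 796, 885, 974, 1063, 1153, 1242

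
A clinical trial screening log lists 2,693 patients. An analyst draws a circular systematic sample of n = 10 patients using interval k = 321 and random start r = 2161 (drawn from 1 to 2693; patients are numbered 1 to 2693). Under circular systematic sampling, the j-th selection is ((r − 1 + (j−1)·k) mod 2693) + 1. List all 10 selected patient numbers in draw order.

Selection 1: 2161
Selection 2: 2161 + 321 = 2482
Selection 3: 2482 + 321 = 2803 → 2803 − 2693 = 110
Selection 4: 110 + 321 = 431
Selection 5: 431 + 321 = 752
Selection 6: 752 + 321 = 1073
Selection 7: 1073 + 321 = 1394
Selection 8: 1394 + 321 = 1715
Selection 9: 1715 + 321 = 2036
Selection 10: 2036 + 321 = 2357

2161, 2482, 110, 431, 752, 1073, 1394, 1715, 2036, 2357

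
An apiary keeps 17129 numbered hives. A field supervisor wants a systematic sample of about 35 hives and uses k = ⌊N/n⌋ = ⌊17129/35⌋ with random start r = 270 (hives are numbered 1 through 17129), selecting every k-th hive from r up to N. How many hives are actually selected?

k = ⌊17129/35⌋ = 489
Achieved size = ⌊(17129 − 270)/489⌋ + 1 = ⌊16859/489⌋ + 1 = 34 + 1 = 35
(last selection: 270 + 34×489 = 16896 ≤ 17129; next would be 17385 > 17129)

35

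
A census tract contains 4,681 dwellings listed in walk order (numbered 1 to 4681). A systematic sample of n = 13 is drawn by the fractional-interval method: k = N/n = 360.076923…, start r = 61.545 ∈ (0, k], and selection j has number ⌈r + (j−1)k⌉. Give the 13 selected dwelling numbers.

j=1: r + 0k = 61.545 → ⌈·⌉ = 62
j=2: r + 1k = 421.621923… → ⌈·⌉ = 422
j=3: r + 2k = 781.698846… → ⌈·⌉ = 782
j=4: r + 3k = 1141.775769… → ⌈·⌉ = 1142
j=5: r + 4k = 1501.852692… → ⌈·⌉ = 1502
j=6: r + 5k = 1861.929615… → ⌈·⌉ = 1862
j=7: r + 6k = 2222.006538… → ⌈·⌉ = 2223
j=8: r + 7k = 2582.083461… → ⌈·⌉ = 2583
j=9: r + 8k = 2942.160384… → ⌈·⌉ = 2943
j=10: r + 9k = 3302.237307… → ⌈·⌉ = 3303
j=11: r + 10k = 3662.314230… → ⌈·⌉ = 3663
j=12: r + 11k = 4022.391153… → ⌈·⌉ = 4023
j=13: r + 12k = 4382.468076… → ⌈·⌉ = 4383

62, 422, 782, 1142, 1502, 1862, 2223, 2583, 2943, 3303, 3663, 4023, 4383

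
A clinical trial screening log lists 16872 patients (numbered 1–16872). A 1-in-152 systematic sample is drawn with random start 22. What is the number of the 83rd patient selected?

k = 152
83rd selection = r + (83−1)·k = 22 + 82×152 = 22 + 12464 = 12486

12486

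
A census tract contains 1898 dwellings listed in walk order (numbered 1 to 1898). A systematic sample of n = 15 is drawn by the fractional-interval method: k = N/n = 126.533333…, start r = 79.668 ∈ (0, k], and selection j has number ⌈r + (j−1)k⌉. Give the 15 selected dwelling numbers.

j=1: r + 0k = 79.668 → ⌈·⌉ = 80
j=2: r + 1k = 206.201333… → ⌈·⌉ = 207
j=3: r + 2k = 332.734666… → ⌈·⌉ = 333
j=4: r + 3k = 459.268 → ⌈·⌉ = 460
j=5: r + 4k = 585.801333… → ⌈·⌉ = 586
j=6: r + 5k = 712.334666… → ⌈·⌉ = 713
j=7: r + 6k = 838.868 → ⌈·⌉ = 839
j=8: r + 7k = 965.401333… → ⌈·⌉ = 966
j=9: r + 8k = 1091.934666… → ⌈·⌉ = 1092
j=10: r + 9k = 1218.468 → ⌈·⌉ = 1219
j=11: r + 10k = 1345.001333… → ⌈·⌉ = 1346
j=12: r + 11k = 1471.534666… → ⌈·⌉ = 1472
j=13: r + 12k = 1598.068 → ⌈·⌉ = 1599
j=14: r + 13k = 1724.601333… → ⌈·⌉ = 1725
j=15: r + 14k = 1851.134666… → ⌈·⌉ = 1852

80, 207, 333, 460, 586, 713, 839, 966, 1092, 1219, 1346, 1472, 1599, 1725, 1852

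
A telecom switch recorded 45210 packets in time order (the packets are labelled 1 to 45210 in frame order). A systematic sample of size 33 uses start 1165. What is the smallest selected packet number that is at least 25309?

k = 45210/33 = 1370
Steps past start: ⌈(25309 − 1165)/1370⌉ = ⌈24144/1370⌉ = 18
Selected packet: 1165 + 18×1370 = 25825

25825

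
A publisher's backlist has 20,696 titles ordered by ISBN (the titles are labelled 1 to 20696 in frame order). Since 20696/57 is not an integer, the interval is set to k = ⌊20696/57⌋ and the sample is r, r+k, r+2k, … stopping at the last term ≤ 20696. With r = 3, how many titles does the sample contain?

58

k = ⌊20696/57⌋ = 363
Achieved size = ⌊(20696 − 3)/363⌋ + 1 = ⌊20693/363⌋ + 1 = 57 + 1 = 58
(last selection: 3 + 57×363 = 20694 ≤ 20696; next would be 21057 > 20696)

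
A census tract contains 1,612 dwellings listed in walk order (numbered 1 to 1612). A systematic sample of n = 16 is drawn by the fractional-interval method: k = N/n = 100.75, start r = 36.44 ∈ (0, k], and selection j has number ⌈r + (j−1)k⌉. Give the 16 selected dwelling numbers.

j=1: r + 0k = 36.44 → ⌈·⌉ = 37
j=2: r + 1k = 137.19 → ⌈·⌉ = 138
j=3: r + 2k = 237.94 → ⌈·⌉ = 238
j=4: r + 3k = 338.69 → ⌈·⌉ = 339
j=5: r + 4k = 439.44 → ⌈·⌉ = 440
j=6: r + 5k = 540.19 → ⌈·⌉ = 541
j=7: r + 6k = 640.94 → ⌈·⌉ = 641
j=8: r + 7k = 741.69 → ⌈·⌉ = 742
j=9: r + 8k = 842.44 → ⌈·⌉ = 843
j=10: r + 9k = 943.19 → ⌈·⌉ = 944
j=11: r + 10k = 1043.94 → ⌈·⌉ = 1044
j=12: r + 11k = 1144.69 → ⌈·⌉ = 1145
j=13: r + 12k = 1245.44 → ⌈·⌉ = 1246
j=14: r + 13k = 1346.19 → ⌈·⌉ = 1347
j=15: r + 14k = 1446.94 → ⌈·⌉ = 1447
j=16: r + 15k = 1547.69 → ⌈·⌉ = 1548

37, 138, 238, 339, 440, 541, 641, 742, 843, 944, 1044, 1145, 1246, 1347, 1447, 1548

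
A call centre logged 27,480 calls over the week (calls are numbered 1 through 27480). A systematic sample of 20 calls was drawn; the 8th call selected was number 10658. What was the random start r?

k = 27480/20 = 1374
r = 10658 − (8−1)×1374 = 10658 − 9618 = 1040

1040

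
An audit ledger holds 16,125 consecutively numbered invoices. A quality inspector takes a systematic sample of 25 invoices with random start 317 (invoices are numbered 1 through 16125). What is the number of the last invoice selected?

k = 16125/25 = 645
25th selection = r + (25−1)·k = 317 + 24×645 = 317 + 15480 = 15797

15797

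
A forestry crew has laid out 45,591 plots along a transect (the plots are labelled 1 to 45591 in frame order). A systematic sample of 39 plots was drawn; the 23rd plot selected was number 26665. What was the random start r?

k = 45591/39 = 1169
r = 26665 − (23−1)×1169 = 26665 − 25718 = 947

947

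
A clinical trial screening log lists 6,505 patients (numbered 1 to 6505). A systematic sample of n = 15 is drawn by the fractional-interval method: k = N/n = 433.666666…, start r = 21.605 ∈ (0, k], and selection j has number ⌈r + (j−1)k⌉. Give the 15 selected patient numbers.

22, 456, 889, 1323, 1757, 2190, 2624, 3058, 3491, 3925, 4359, 4792, 5226, 5660, 6093

j=1: r + 0k = 21.605 → ⌈·⌉ = 22
j=2: r + 1k = 455.271666… → ⌈·⌉ = 456
j=3: r + 2k = 888.938333… → ⌈·⌉ = 889
j=4: r + 3k = 1322.605 → ⌈·⌉ = 1323
j=5: r + 4k = 1756.271666… → ⌈·⌉ = 1757
j=6: r + 5k = 2189.938333… → ⌈·⌉ = 2190
j=7: r + 6k = 2623.605 → ⌈·⌉ = 2624
j=8: r + 7k = 3057.271666… → ⌈·⌉ = 3058
j=9: r + 8k = 3490.938333… → ⌈·⌉ = 3491
j=10: r + 9k = 3924.605 → ⌈·⌉ = 3925
j=11: r + 10k = 4358.271666… → ⌈·⌉ = 4359
j=12: r + 11k = 4791.938333… → ⌈·⌉ = 4792
j=13: r + 12k = 5225.605 → ⌈·⌉ = 5226
j=14: r + 13k = 5659.271666… → ⌈·⌉ = 5660
j=15: r + 14k = 6092.938333… → ⌈·⌉ = 6093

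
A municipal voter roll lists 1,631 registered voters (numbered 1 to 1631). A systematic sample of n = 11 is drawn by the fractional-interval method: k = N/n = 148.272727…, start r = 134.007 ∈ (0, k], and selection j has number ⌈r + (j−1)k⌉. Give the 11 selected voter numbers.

j=1: r + 0k = 134.007 → ⌈·⌉ = 135
j=2: r + 1k = 282.279727… → ⌈·⌉ = 283
j=3: r + 2k = 430.552454… → ⌈·⌉ = 431
j=4: r + 3k = 578.825181… → ⌈·⌉ = 579
j=5: r + 4k = 727.097909… → ⌈·⌉ = 728
j=6: r + 5k = 875.370636… → ⌈·⌉ = 876
j=7: r + 6k = 1023.643363… → ⌈·⌉ = 1024
j=8: r + 7k = 1171.916090… → ⌈·⌉ = 1172
j=9: r + 8k = 1320.188818… → ⌈·⌉ = 1321
j=10: r + 9k = 1468.461545… → ⌈·⌉ = 1469
j=11: r + 10k = 1616.734272… → ⌈·⌉ = 1617

135, 283, 431, 579, 728, 876, 1024, 1172, 1321, 1469, 1617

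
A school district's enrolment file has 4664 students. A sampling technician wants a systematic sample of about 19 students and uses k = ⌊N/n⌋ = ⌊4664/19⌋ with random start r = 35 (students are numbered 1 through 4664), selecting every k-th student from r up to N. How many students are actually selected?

k = ⌊4664/19⌋ = 245
Achieved size = ⌊(4664 − 35)/245⌋ + 1 = ⌊4629/245⌋ + 1 = 18 + 1 = 19
(last selection: 35 + 18×245 = 4445 ≤ 4664; next would be 4690 > 4664)

19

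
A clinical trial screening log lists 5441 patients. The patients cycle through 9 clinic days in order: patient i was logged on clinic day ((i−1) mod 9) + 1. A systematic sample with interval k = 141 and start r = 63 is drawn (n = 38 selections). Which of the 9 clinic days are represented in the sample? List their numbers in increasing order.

3, 6, 9

Consecutive selections differ by k = 141, so their clinic day numbers differ by 141 mod 9 = 6.
gcd(141, 9) = 3, so the sample visits 9/3 = 3 distinct residues mod 9.
Start 63 is clinic day 9; the clinic days hit are 3, 6, 9.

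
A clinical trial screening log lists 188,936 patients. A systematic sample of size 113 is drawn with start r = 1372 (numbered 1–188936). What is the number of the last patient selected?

188636

k = 188936/113 = 1672
113th selection = r + (113−1)·k = 1372 + 112×1672 = 1372 + 187264 = 188636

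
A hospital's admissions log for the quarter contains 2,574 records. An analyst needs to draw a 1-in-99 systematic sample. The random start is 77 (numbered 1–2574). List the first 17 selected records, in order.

77, 176, 275, 374, 473, 572, 671, 770, 869, 968, 1067, 1166, 1265, 1364, 1463, 1562, 1661

record 1: 77
record 2: 77 + 99 = 176
record 3: 176 + 99 = 275
record 4: 275 + 99 = 374
record 5: 374 + 99 = 473
record 6: 473 + 99 = 572
record 7: 572 + 99 = 671
record 8: 671 + 99 = 770
record 9: 770 + 99 = 869
record 10: 869 + 99 = 968
record 11: 968 + 99 = 1067
record 12: 1067 + 99 = 1166
record 13: 1166 + 99 = 1265
record 14: 1265 + 99 = 1364
record 15: 1364 + 99 = 1463
record 16: 1463 + 99 = 1562
record 17: 1562 + 99 = 1661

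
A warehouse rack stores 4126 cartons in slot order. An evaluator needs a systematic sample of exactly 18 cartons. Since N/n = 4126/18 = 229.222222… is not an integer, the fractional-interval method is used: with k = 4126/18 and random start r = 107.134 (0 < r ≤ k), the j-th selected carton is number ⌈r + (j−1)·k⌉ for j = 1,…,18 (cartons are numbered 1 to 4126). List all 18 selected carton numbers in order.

108, 337, 566, 795, 1025, 1254, 1483, 1712, 1941, 2171, 2400, 2629, 2858, 3088, 3317, 3546, 3775, 4004

j=1: r + 0k = 107.134 → ⌈·⌉ = 108
j=2: r + 1k = 336.356222… → ⌈·⌉ = 337
j=3: r + 2k = 565.578444… → ⌈·⌉ = 566
j=4: r + 3k = 794.800666… → ⌈·⌉ = 795
j=5: r + 4k = 1024.022888… → ⌈·⌉ = 1025
j=6: r + 5k = 1253.245111… → ⌈·⌉ = 1254
j=7: r + 6k = 1482.467333… → ⌈·⌉ = 1483
j=8: r + 7k = 1711.689555… → ⌈·⌉ = 1712
j=9: r + 8k = 1940.911777… → ⌈·⌉ = 1941
j=10: r + 9k = 2170.134 → ⌈·⌉ = 2171
j=11: r + 10k = 2399.356222… → ⌈·⌉ = 2400
j=12: r + 11k = 2628.578444… → ⌈·⌉ = 2629
j=13: r + 12k = 2857.800666… → ⌈·⌉ = 2858
j=14: r + 13k = 3087.022888… → ⌈·⌉ = 3088
j=15: r + 14k = 3316.245111… → ⌈·⌉ = 3317
j=16: r + 15k = 3545.467333… → ⌈·⌉ = 3546
j=17: r + 16k = 3774.689555… → ⌈·⌉ = 3775
j=18: r + 17k = 4003.911777… → ⌈·⌉ = 4004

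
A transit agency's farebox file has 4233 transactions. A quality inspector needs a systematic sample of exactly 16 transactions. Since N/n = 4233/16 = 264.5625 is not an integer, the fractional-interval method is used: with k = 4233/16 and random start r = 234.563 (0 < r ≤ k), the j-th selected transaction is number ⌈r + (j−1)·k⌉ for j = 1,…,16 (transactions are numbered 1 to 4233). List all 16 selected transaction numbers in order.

235, 500, 764, 1029, 1293, 1558, 1822, 2087, 2352, 2616, 2881, 3145, 3410, 3674, 3939, 4204

j=1: r + 0k = 234.563 → ⌈·⌉ = 235
j=2: r + 1k = 499.1255 → ⌈·⌉ = 500
j=3: r + 2k = 763.688 → ⌈·⌉ = 764
j=4: r + 3k = 1028.2505 → ⌈·⌉ = 1029
j=5: r + 4k = 1292.813 → ⌈·⌉ = 1293
j=6: r + 5k = 1557.3755 → ⌈·⌉ = 1558
j=7: r + 6k = 1821.938 → ⌈·⌉ = 1822
j=8: r + 7k = 2086.5005 → ⌈·⌉ = 2087
j=9: r + 8k = 2351.063 → ⌈·⌉ = 2352
j=10: r + 9k = 2615.6255 → ⌈·⌉ = 2616
j=11: r + 10k = 2880.188 → ⌈·⌉ = 2881
j=12: r + 11k = 3144.7505 → ⌈·⌉ = 3145
j=13: r + 12k = 3409.313 → ⌈·⌉ = 3410
j=14: r + 13k = 3673.8755 → ⌈·⌉ = 3674
j=15: r + 14k = 3938.438 → ⌈·⌉ = 3939
j=16: r + 15k = 4203.0005 → ⌈·⌉ = 4204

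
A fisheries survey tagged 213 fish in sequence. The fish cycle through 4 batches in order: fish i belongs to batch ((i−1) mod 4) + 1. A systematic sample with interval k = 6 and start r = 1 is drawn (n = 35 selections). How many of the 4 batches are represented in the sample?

2

Consecutive selections differ by k = 6, so their batch numbers differ by 6 mod 4 = 2.
gcd(6, 4) = 2, so the sample visits 4/2 = 2 distinct residues mod 4.
Start 1 is batch 1; the batches hit are 1, 3.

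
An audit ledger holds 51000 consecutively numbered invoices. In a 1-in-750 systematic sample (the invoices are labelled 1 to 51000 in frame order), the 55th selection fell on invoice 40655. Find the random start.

k = 750
r = 40655 − (55−1)×750 = 40655 − 40500 = 155

155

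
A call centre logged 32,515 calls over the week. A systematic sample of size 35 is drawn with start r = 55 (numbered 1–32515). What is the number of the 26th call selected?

23280

k = 32515/35 = 929
26th selection = r + (26−1)·k = 55 + 25×929 = 55 + 23225 = 23280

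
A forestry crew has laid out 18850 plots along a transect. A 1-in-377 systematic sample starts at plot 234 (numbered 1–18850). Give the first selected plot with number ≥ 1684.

k = 377
Steps past start: ⌈(1684 − 234)/377⌉ = ⌈1450/377⌉ = 4
Selected plot: 234 + 4×377 = 1742

1742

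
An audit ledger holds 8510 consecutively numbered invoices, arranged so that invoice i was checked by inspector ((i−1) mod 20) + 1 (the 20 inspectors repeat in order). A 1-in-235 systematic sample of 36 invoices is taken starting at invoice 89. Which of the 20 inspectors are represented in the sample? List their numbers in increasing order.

Consecutive selections differ by k = 235, so their inspector numbers differ by 235 mod 20 = 15.
gcd(235, 20) = 5, so the sample visits 20/5 = 4 distinct residues mod 20.
Start 89 is inspector 9; the inspectors hit are 4, 9, 14, 19.

4, 9, 14, 19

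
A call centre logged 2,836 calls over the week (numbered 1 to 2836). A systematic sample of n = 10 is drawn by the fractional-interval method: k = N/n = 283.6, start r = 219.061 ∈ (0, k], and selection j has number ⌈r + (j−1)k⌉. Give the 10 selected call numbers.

j=1: r + 0k = 219.061 → ⌈·⌉ = 220
j=2: r + 1k = 502.661 → ⌈·⌉ = 503
j=3: r + 2k = 786.261 → ⌈·⌉ = 787
j=4: r + 3k = 1069.861 → ⌈·⌉ = 1070
j=5: r + 4k = 1353.461 → ⌈·⌉ = 1354
j=6: r + 5k = 1637.061 → ⌈·⌉ = 1638
j=7: r + 6k = 1920.661 → ⌈·⌉ = 1921
j=8: r + 7k = 2204.261 → ⌈·⌉ = 2205
j=9: r + 8k = 2487.861 → ⌈·⌉ = 2488
j=10: r + 9k = 2771.461 → ⌈·⌉ = 2772

220, 503, 787, 1070, 1354, 1638, 1921, 2205, 2488, 2772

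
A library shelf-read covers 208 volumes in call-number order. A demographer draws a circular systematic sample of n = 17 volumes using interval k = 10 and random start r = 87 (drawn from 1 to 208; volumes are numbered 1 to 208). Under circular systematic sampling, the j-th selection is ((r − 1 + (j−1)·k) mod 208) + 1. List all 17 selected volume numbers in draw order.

Selection 1: 87
Selection 2: 87 + 10 = 97
Selection 3: 97 + 10 = 107
Selection 4: 107 + 10 = 117
Selection 5: 117 + 10 = 127
Selection 6: 127 + 10 = 137
Selection 7: 137 + 10 = 147
Selection 8: 147 + 10 = 157
Selection 9: 157 + 10 = 167
Selection 10: 167 + 10 = 177
Selection 11: 177 + 10 = 187
Selection 12: 187 + 10 = 197
Selection 13: 197 + 10 = 207
Selection 14: 207 + 10 = 217 → 217 − 208 = 9
Selection 15: 9 + 10 = 19
Selection 16: 19 + 10 = 29
Selection 17: 29 + 10 = 39

87, 97, 107, 117, 127, 137, 147, 157, 167, 177, 187, 197, 207, 9, 19, 29, 39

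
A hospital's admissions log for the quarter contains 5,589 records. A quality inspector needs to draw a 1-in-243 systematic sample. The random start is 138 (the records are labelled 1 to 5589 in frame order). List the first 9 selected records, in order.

138, 381, 624, 867, 1110, 1353, 1596, 1839, 2082

record 1: 138
record 2: 138 + 243 = 381
record 3: 381 + 243 = 624
record 4: 624 + 243 = 867
record 5: 867 + 243 = 1110
record 6: 1110 + 243 = 1353
record 7: 1353 + 243 = 1596
record 8: 1596 + 243 = 1839
record 9: 1839 + 243 = 2082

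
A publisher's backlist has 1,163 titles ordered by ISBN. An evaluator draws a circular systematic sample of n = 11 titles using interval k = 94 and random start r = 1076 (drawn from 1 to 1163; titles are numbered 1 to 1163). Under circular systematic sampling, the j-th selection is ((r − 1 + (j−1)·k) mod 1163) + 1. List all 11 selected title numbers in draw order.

1076, 7, 101, 195, 289, 383, 477, 571, 665, 759, 853

Selection 1: 1076
Selection 2: 1076 + 94 = 1170 → 1170 − 1163 = 7
Selection 3: 7 + 94 = 101
Selection 4: 101 + 94 = 195
Selection 5: 195 + 94 = 289
Selection 6: 289 + 94 = 383
Selection 7: 383 + 94 = 477
Selection 8: 477 + 94 = 571
Selection 9: 571 + 94 = 665
Selection 10: 665 + 94 = 759
Selection 11: 759 + 94 = 853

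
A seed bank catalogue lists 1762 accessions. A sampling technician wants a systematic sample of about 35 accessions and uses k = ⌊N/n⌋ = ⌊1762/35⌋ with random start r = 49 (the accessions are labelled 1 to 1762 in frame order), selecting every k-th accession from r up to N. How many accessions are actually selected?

k = ⌊1762/35⌋ = 50
Achieved size = ⌊(1762 − 49)/50⌋ + 1 = ⌊1713/50⌋ + 1 = 34 + 1 = 35
(last selection: 49 + 34×50 = 1749 ≤ 1762; next would be 1799 > 1762)

35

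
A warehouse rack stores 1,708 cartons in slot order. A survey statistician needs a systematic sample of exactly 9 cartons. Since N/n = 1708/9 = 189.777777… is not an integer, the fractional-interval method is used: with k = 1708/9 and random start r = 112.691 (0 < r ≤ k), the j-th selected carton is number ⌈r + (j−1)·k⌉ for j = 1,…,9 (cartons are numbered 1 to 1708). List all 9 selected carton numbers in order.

113, 303, 493, 683, 872, 1062, 1252, 1442, 1631

j=1: r + 0k = 112.691 → ⌈·⌉ = 113
j=2: r + 1k = 302.468777… → ⌈·⌉ = 303
j=3: r + 2k = 492.246555… → ⌈·⌉ = 493
j=4: r + 3k = 682.024333… → ⌈·⌉ = 683
j=5: r + 4k = 871.802111… → ⌈·⌉ = 872
j=6: r + 5k = 1061.579888… → ⌈·⌉ = 1062
j=7: r + 6k = 1251.357666… → ⌈·⌉ = 1252
j=8: r + 7k = 1441.135444… → ⌈·⌉ = 1442
j=9: r + 8k = 1630.913222… → ⌈·⌉ = 1631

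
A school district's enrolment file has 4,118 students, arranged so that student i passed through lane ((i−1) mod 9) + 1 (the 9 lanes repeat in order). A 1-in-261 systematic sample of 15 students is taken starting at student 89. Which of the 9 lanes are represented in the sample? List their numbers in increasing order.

8

Consecutive selections differ by k = 261, so their lane numbers differ by 261 mod 9 = 0.
gcd(261, 9) = 9, so the sample visits 9/9 = 1 distinct residues mod 9.
Start 89 is lane 8; the lanes hit are 8.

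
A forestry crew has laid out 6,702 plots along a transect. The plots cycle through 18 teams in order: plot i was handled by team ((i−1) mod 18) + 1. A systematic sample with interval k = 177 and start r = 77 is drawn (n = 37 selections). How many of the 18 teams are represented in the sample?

6

Consecutive selections differ by k = 177, so their team numbers differ by 177 mod 18 = 15.
gcd(177, 18) = 3, so the sample visits 18/3 = 6 distinct residues mod 18.
Start 77 is team 5; the teams hit are 2, 5, 8, 11, 14, 17.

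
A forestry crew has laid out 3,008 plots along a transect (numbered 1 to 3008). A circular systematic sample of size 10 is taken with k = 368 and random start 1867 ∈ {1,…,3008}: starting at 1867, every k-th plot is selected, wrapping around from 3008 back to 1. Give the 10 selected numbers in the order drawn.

1867, 2235, 2603, 2971, 331, 699, 1067, 1435, 1803, 2171

Selection 1: 1867
Selection 2: 1867 + 368 = 2235
Selection 3: 2235 + 368 = 2603
Selection 4: 2603 + 368 = 2971
Selection 5: 2971 + 368 = 3339 → 3339 − 3008 = 331
Selection 6: 331 + 368 = 699
Selection 7: 699 + 368 = 1067
Selection 8: 1067 + 368 = 1435
Selection 9: 1435 + 368 = 1803
Selection 10: 1803 + 368 = 2171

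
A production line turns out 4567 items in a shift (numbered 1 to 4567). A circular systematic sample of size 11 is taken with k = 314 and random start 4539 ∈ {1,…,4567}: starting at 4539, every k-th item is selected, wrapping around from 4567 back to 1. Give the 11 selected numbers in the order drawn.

Selection 1: 4539
Selection 2: 4539 + 314 = 4853 → 4853 − 4567 = 286
Selection 3: 286 + 314 = 600
Selection 4: 600 + 314 = 914
Selection 5: 914 + 314 = 1228
Selection 6: 1228 + 314 = 1542
Selection 7: 1542 + 314 = 1856
Selection 8: 1856 + 314 = 2170
Selection 9: 2170 + 314 = 2484
Selection 10: 2484 + 314 = 2798
Selection 11: 2798 + 314 = 3112

4539, 286, 600, 914, 1228, 1542, 1856, 2170, 2484, 2798, 3112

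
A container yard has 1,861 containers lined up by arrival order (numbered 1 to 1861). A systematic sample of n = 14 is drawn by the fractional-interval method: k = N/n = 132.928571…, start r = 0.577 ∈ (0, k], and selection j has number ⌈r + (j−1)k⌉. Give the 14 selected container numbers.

1, 134, 267, 400, 533, 666, 799, 932, 1065, 1197, 1330, 1463, 1596, 1729

j=1: r + 0k = 0.577 → ⌈·⌉ = 1
j=2: r + 1k = 133.505571… → ⌈·⌉ = 134
j=3: r + 2k = 266.434142… → ⌈·⌉ = 267
j=4: r + 3k = 399.362714… → ⌈·⌉ = 400
j=5: r + 4k = 532.291285… → ⌈·⌉ = 533
j=6: r + 5k = 665.219857… → ⌈·⌉ = 666
j=7: r + 6k = 798.148428… → ⌈·⌉ = 799
j=8: r + 7k = 931.077 → ⌈·⌉ = 932
j=9: r + 8k = 1064.005571… → ⌈·⌉ = 1065
j=10: r + 9k = 1196.934142… → ⌈·⌉ = 1197
j=11: r + 10k = 1329.862714… → ⌈·⌉ = 1330
j=12: r + 11k = 1462.791285… → ⌈·⌉ = 1463
j=13: r + 12k = 1595.719857… → ⌈·⌉ = 1596
j=14: r + 13k = 1728.648428… → ⌈·⌉ = 1729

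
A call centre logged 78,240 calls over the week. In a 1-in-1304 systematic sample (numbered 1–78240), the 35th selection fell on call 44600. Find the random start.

k = 1304
r = 44600 − (35−1)×1304 = 44600 − 44336 = 264

264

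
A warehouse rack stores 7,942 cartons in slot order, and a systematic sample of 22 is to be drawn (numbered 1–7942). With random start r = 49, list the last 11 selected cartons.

k = N/n = 7942/22 = 361
12th selection = 49 + 11×361 = 4020
13th: 4020 + 361 = 4381
14th: 4381 + 361 = 4742
15th: 4742 + 361 = 5103
16th: 5103 + 361 = 5464
17th: 5464 + 361 = 5825
18th: 5825 + 361 = 6186
19th: 6186 + 361 = 6547
20th: 6547 + 361 = 6908
21st: 6908 + 361 = 7269
22nd: 7269 + 361 = 7630

4020, 4381, 4742, 5103, 5464, 5825, 6186, 6547, 6908, 7269, 7630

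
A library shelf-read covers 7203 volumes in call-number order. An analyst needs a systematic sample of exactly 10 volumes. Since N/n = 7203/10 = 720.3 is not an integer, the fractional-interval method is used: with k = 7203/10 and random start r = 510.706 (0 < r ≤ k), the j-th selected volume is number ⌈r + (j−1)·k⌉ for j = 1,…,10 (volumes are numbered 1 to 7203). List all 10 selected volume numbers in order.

511, 1232, 1952, 2672, 3392, 4113, 4833, 5553, 6274, 6994

j=1: r + 0k = 510.706 → ⌈·⌉ = 511
j=2: r + 1k = 1231.006 → ⌈·⌉ = 1232
j=3: r + 2k = 1951.306 → ⌈·⌉ = 1952
j=4: r + 3k = 2671.606 → ⌈·⌉ = 2672
j=5: r + 4k = 3391.906 → ⌈·⌉ = 3392
j=6: r + 5k = 4112.206 → ⌈·⌉ = 4113
j=7: r + 6k = 4832.506 → ⌈·⌉ = 4833
j=8: r + 7k = 5552.806 → ⌈·⌉ = 5553
j=9: r + 8k = 6273.106 → ⌈·⌉ = 6274
j=10: r + 9k = 6993.406 → ⌈·⌉ = 6994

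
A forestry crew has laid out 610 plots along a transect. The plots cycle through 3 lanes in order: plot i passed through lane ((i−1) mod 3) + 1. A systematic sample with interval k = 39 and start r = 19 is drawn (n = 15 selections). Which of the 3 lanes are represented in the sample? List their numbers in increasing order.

Consecutive selections differ by k = 39, so their lane numbers differ by 39 mod 3 = 0.
gcd(39, 3) = 3, so the sample visits 3/3 = 1 distinct residues mod 3.
Start 19 is lane 1; the lanes hit are 1.

1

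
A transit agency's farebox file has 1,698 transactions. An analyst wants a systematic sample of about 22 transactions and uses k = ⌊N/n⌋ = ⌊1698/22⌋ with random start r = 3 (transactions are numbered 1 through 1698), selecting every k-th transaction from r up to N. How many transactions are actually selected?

k = ⌊1698/22⌋ = 77
Achieved size = ⌊(1698 − 3)/77⌋ + 1 = ⌊1695/77⌋ + 1 = 22 + 1 = 23
(last selection: 3 + 22×77 = 1697 ≤ 1698; next would be 1774 > 1698)

23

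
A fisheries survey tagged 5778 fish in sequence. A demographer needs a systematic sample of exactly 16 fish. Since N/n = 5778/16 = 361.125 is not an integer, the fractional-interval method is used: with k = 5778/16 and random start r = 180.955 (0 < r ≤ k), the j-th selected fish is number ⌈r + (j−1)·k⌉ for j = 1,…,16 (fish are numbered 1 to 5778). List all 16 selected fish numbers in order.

181, 543, 904, 1265, 1626, 1987, 2348, 2709, 3070, 3432, 3793, 4154, 4515, 4876, 5237, 5598

j=1: r + 0k = 180.955 → ⌈·⌉ = 181
j=2: r + 1k = 542.08 → ⌈·⌉ = 543
j=3: r + 2k = 903.205 → ⌈·⌉ = 904
j=4: r + 3k = 1264.33 → ⌈·⌉ = 1265
j=5: r + 4k = 1625.455 → ⌈·⌉ = 1626
j=6: r + 5k = 1986.58 → ⌈·⌉ = 1987
j=7: r + 6k = 2347.705 → ⌈·⌉ = 2348
j=8: r + 7k = 2708.83 → ⌈·⌉ = 2709
j=9: r + 8k = 3069.955 → ⌈·⌉ = 3070
j=10: r + 9k = 3431.08 → ⌈·⌉ = 3432
j=11: r + 10k = 3792.205 → ⌈·⌉ = 3793
j=12: r + 11k = 4153.33 → ⌈·⌉ = 4154
j=13: r + 12k = 4514.455 → ⌈·⌉ = 4515
j=14: r + 13k = 4875.58 → ⌈·⌉ = 4876
j=15: r + 14k = 5236.705 → ⌈·⌉ = 5237
j=16: r + 15k = 5597.83 → ⌈·⌉ = 5598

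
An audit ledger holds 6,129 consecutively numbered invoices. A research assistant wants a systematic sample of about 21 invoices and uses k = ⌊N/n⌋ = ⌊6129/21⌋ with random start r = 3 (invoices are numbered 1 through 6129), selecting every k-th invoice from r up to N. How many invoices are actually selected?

22

k = ⌊6129/21⌋ = 291
Achieved size = ⌊(6129 − 3)/291⌋ + 1 = ⌊6126/291⌋ + 1 = 21 + 1 = 22
(last selection: 3 + 21×291 = 6114 ≤ 6129; next would be 6405 > 6129)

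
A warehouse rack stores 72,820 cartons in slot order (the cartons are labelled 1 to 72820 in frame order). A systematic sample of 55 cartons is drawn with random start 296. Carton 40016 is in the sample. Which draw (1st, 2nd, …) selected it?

31

k = 72820/55 = 1324
position = (40016 − 296)/1324 + 1 = 39720/1324 + 1 = 30 + 1 = 31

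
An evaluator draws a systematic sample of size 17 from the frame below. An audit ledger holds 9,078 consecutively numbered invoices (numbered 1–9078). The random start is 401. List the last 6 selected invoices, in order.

k = N/n = 9078/17 = 534
12th selection = 401 + 11×534 = 6275
13th: 6275 + 534 = 6809
14th: 6809 + 534 = 7343
15th: 7343 + 534 = 7877
16th: 7877 + 534 = 8411
17th: 8411 + 534 = 8945

6275, 6809, 7343, 7877, 8411, 8945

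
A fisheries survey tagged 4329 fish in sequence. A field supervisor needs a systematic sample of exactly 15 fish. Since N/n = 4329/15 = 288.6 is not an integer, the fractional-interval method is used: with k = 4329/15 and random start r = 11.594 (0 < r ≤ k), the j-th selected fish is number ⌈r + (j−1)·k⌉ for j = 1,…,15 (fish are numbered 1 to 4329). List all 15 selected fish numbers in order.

j=1: r + 0k = 11.594 → ⌈·⌉ = 12
j=2: r + 1k = 300.194 → ⌈·⌉ = 301
j=3: r + 2k = 588.794 → ⌈·⌉ = 589
j=4: r + 3k = 877.394 → ⌈·⌉ = 878
j=5: r + 4k = 1165.994 → ⌈·⌉ = 1166
j=6: r + 5k = 1454.594 → ⌈·⌉ = 1455
j=7: r + 6k = 1743.194 → ⌈·⌉ = 1744
j=8: r + 7k = 2031.794 → ⌈·⌉ = 2032
j=9: r + 8k = 2320.394 → ⌈·⌉ = 2321
j=10: r + 9k = 2608.994 → ⌈·⌉ = 2609
j=11: r + 10k = 2897.594 → ⌈·⌉ = 2898
j=12: r + 11k = 3186.194 → ⌈·⌉ = 3187
j=13: r + 12k = 3474.794 → ⌈·⌉ = 3475
j=14: r + 13k = 3763.394 → ⌈·⌉ = 3764
j=15: r + 14k = 4051.994 → ⌈·⌉ = 4052

12, 301, 589, 878, 1166, 1455, 1744, 2032, 2321, 2609, 2898, 3187, 3475, 3764, 4052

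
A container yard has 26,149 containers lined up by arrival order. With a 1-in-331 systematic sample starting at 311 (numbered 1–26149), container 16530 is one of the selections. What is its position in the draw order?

50

k = 331
position = (16530 − 311)/331 + 1 = 16219/331 + 1 = 49 + 1 = 50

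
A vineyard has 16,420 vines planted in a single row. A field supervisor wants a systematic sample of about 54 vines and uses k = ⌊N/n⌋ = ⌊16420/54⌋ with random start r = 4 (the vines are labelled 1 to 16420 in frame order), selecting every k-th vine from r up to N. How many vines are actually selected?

k = ⌊16420/54⌋ = 304
Achieved size = ⌊(16420 − 4)/304⌋ + 1 = ⌊16416/304⌋ + 1 = 54 + 1 = 55
(last selection: 4 + 54×304 = 16420 ≤ 16420; next would be 16724 > 16420)

55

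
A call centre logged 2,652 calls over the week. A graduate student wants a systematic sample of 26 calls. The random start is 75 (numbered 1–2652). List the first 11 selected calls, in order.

k = N/n = 2652/26 = 102
call 1: 75
call 2: 75 + 102 = 177
call 3: 177 + 102 = 279
call 4: 279 + 102 = 381
call 5: 381 + 102 = 483
call 6: 483 + 102 = 585
call 7: 585 + 102 = 687
call 8: 687 + 102 = 789
call 9: 789 + 102 = 891
call 10: 891 + 102 = 993
call 11: 993 + 102 = 1095

75, 177, 279, 381, 483, 585, 687, 789, 891, 993, 1095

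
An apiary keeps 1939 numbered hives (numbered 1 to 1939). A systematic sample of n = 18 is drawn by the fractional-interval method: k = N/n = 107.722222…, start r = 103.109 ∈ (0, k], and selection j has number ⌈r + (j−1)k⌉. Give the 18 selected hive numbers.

104, 211, 319, 427, 534, 642, 750, 858, 965, 1073, 1181, 1289, 1396, 1504, 1612, 1719, 1827, 1935

j=1: r + 0k = 103.109 → ⌈·⌉ = 104
j=2: r + 1k = 210.831222… → ⌈·⌉ = 211
j=3: r + 2k = 318.553444… → ⌈·⌉ = 319
j=4: r + 3k = 426.275666… → ⌈·⌉ = 427
j=5: r + 4k = 533.997888… → ⌈·⌉ = 534
j=6: r + 5k = 641.720111… → ⌈·⌉ = 642
j=7: r + 6k = 749.442333… → ⌈·⌉ = 750
j=8: r + 7k = 857.164555… → ⌈·⌉ = 858
j=9: r + 8k = 964.886777… → ⌈·⌉ = 965
j=10: r + 9k = 1072.609 → ⌈·⌉ = 1073
j=11: r + 10k = 1180.331222… → ⌈·⌉ = 1181
j=12: r + 11k = 1288.053444… → ⌈·⌉ = 1289
j=13: r + 12k = 1395.775666… → ⌈·⌉ = 1396
j=14: r + 13k = 1503.497888… → ⌈·⌉ = 1504
j=15: r + 14k = 1611.220111… → ⌈·⌉ = 1612
j=16: r + 15k = 1718.942333… → ⌈·⌉ = 1719
j=17: r + 16k = 1826.664555… → ⌈·⌉ = 1827
j=18: r + 17k = 1934.386777… → ⌈·⌉ = 1935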